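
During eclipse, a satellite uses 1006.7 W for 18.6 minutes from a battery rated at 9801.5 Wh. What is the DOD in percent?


E_used = P * t / 60 = 1006.7 * 18.6 / 60 = 312.0770 Wh
DOD = E_used / E_total * 100 = 312.0770 / 9801.5 * 100
DOD = 3.1840 %

3.1840 %


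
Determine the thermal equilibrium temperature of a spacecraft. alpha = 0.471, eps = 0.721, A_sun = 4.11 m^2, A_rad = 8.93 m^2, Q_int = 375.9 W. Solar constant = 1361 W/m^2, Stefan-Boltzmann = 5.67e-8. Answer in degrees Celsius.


Numerator = alpha*S*A_sun + Q_int = 0.471*1361*4.11 + 375.9 = 3010.5374 W
Denominator = eps*sigma*A_rad = 0.721*5.67e-8*8.93 = 3.6506465e-07 W/K^4
T^4 = 8.246587e+09 K^4
T = 301.3482 K = 28.1982 C

28.1982 degrees Celsius


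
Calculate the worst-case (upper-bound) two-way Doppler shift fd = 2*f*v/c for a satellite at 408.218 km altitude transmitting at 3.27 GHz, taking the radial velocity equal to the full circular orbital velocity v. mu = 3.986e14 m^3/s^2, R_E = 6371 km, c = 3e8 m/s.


r = 6.779218e+06 m
v = sqrt(mu/r) = 7667.9425 m/s (worst-case radial velocity)
f = 3.27 GHz = 3.27e+09 Hz
fd = 2*f*v/c = 2*3.27e+09*7667.9425/3.0e+08
fd = 167161.1464 Hz

167161.1464 Hz


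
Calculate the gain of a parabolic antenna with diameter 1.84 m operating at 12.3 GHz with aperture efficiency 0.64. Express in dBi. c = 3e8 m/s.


lambda = c/f = 3e8 / 1.23e+10 = 0.02439024 m
G = eta*(pi*D/lambda)^2 = 0.64*(pi*1.84/0.02439024)^2
G = 35948.6908 (linear)
G = 10*log10(35948.6908) = 45.5568 dBi

45.5568 dBi


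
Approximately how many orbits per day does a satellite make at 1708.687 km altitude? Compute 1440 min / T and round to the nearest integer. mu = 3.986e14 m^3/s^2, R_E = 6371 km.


r = 8.079687e+06 m
T = 2*pi*sqrt(r^3/mu) = 7227.7484 s = 120.4625 min
revs/day = 1440 / 120.4625 = 11.9539
Rounded: 12 revolutions per day

12 revolutions per day


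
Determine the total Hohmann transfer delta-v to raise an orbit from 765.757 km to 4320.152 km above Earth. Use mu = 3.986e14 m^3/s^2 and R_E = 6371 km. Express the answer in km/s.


r1 = 7136.7570 km = 7.136757e+06 m
r2 = 10691.1520 km = 1.0691152e+07 m
dv1 = sqrt(mu/r1)*(sqrt(2*r2/(r1+r2)) - 1) = 711.1587 m/s
dv2 = sqrt(mu/r2)*(1 - sqrt(2*r1/(r1+r2))) = 642.4856 m/s
total dv = |dv1| + |dv2| = 711.1587 + 642.4856 = 1353.6443 m/s = 1.3536 km/s

1.3536 km/s


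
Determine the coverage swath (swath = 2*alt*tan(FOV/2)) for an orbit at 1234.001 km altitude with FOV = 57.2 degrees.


FOV = 57.2 deg = 0.9983283 rad
swath = 2 * alt * tan(FOV/2) = 2 * 1234.001 * tan(0.4991642)
swath = 2 * 1234.001 * 0.5452177
swath = 1345.5984 km

1345.5984 km


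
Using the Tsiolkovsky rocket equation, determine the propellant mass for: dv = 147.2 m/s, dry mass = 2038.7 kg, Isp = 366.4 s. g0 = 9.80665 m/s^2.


ve = Isp * g0 = 366.4 * 9.80665 = 3593.156560 m/s
mass ratio = exp(dv/ve) = exp(147.2/3593.156560) = 1.04181748
m_prop = m_dry * (mr - 1) = 2038.7 * (1.04181748 - 1)
m_prop = 85.2533 kg

85.2533 kg


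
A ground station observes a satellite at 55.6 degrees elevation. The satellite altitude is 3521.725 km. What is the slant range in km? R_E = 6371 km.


h = 3521.725 km, el = 55.6 deg
d = -R_E*sin(el) + sqrt((R_E*sin(el))^2 + 2*R_E*h + h^2)
d = -6371.0000*sin(0.9704031) + sqrt((6371.0000*0.8251135)^2 + 2*6371.0000*3521.725 + 3521.725^2)
d = 3957.8800 km

3957.8800 km


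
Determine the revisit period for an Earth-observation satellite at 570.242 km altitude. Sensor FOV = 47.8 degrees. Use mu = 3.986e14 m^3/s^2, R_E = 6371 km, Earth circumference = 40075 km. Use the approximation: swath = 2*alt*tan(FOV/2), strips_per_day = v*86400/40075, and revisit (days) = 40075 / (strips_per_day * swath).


swath = 2*570.242*tan(0.4171337) = 505.3929 km
v = sqrt(mu/r) = 7577.9207 m/s = 7.5779 km/s
strips/day = v*86400/40075 = 7.5779*86400/40075 = 16.3377
coverage/day = strips * swath = 16.3377 * 505.3929 = 8256.9459 km
revisit = 40075 / 8256.9459 = 4.8535 days

4.8535 days


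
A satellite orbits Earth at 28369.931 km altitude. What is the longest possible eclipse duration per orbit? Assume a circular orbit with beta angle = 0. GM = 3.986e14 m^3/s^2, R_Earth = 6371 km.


r = 34740.9310 km
T = 1074.0442 min
Eclipse fraction = arcsin(R_E/r)/pi = arcsin(6371.0000/34740.9310)/pi
= arcsin(0.183386)/pi = 0.05870581
Eclipse duration = 0.05870581 * 1074.0442 = 63.0526 min

63.0526 minutes


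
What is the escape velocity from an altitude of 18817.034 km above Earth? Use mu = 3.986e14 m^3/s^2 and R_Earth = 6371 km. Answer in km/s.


r = 6371.0 + 18817.034 = 25188.0340 km = 2.5188034e+07 m
v_esc = sqrt(2*mu/r) = sqrt(2*3.986e14 / 2.5188034e+07)
v_esc = 5625.8288 m/s = 5.6258 km/s

5.6258 km/s


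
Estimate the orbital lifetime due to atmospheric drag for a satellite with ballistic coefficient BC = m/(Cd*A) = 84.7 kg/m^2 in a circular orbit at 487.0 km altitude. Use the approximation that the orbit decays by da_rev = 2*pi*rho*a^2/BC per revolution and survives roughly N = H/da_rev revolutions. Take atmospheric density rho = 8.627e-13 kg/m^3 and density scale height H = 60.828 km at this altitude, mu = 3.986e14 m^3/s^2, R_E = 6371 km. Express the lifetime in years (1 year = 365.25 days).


a = R_E + alt = 6858.0000 km = 6.858e+06 m
da_rev = 2*pi*rho*a^2/BC = 2*pi*8.627e-13*(6.858e+06)^2/84.7 = 3.009894 m per revolution
N = H/da_rev = 60828.0000 m / 3.009894 m = 20209.3488 revolutions
P = 2*pi*sqrt(a^3/mu) = 5652.0688 s
lifetime = N*P = 20209.3488 * 5652.0688 = 1.1422463e+08 s = 1322.0443 days
years = 1322.0443 / 365.25 = 3.6196 years

3.6196 years


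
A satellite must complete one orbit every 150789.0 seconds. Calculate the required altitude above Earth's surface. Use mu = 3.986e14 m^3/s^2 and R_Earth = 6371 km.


T = 150789.0 s
r = (mu*T^2/(4*pi^2))^(1/3) = (3.986e14 * 150789.0^2 / (4*pi^2))^(1/3)
r = 6.1231133e+07 m = 61231.1327 km
alt = r - R_E = 61231.1327 - 6371 = 54860.1327 km

54860.1327 km


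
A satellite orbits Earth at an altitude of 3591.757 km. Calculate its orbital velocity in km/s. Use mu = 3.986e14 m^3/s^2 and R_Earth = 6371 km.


r = R_E + alt = 6371.0 + 3591.757 = 9962.7570 km = 9.962757e+06 m
v = sqrt(mu/r) = sqrt(3.986e14 / 9.962757e+06) = 6325.2672 m/s = 6.3253 km/s

6.3253 km/s


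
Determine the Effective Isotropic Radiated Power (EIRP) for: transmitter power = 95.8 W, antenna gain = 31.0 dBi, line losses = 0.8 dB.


Pt = 95.8 W = 19.8137 dBW
EIRP = Pt_dBW + Gt - losses = 19.8137 + 31.0 - 0.8 = 50.0137 dBW

50.0137 dBW


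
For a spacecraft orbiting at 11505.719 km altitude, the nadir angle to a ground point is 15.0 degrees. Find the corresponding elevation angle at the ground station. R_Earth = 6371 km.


r = R_E + alt = 17876.7190 km
Law of sines in the satellite / Earth-center / ground-point triangle:
  sin(nadir)/R_E = sin(90 + el)/r  =>  cos(el) = (r/R_E)*sin(nadir)
cos(el) = (17876.7190 / 6371.0000) * sin(15.0 deg) = 0.7262338
el = arccos(0.7262338) = 43.4284 deg
(Earth-central angle = 90 - nadir - el = 31.5716 deg)

43.4284 degrees


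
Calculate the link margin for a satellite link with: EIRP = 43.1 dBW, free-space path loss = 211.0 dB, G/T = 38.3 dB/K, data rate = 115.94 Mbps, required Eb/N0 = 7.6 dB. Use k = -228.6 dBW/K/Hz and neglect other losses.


C/N0 = EIRP - FSPL + G/T - k = 43.1 - 211.0 + 38.3 - (-228.6)
C/N0 = 99.0000 dB-Hz
R_b = 115.94 Mbps = 1.1594e+08 bps -> 10*log10(R_b) = 80.6423 dB-Hz
Eb/N0 = C/N0 - 10*log10(R_b) = 99.0000 - 80.6423 = 18.3577 dB
Margin = Eb/N0 - Eb/N0_req = 18.3577 - 7.6 = 10.7577 dB (link closes)

10.7577 dB


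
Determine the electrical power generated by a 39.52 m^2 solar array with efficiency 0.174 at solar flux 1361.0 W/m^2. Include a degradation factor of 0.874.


P = area * eta * S * degradation
P = 39.52 * 0.174 * 1361.0 * 0.874
P = 8179.6692 W

8179.6692 W


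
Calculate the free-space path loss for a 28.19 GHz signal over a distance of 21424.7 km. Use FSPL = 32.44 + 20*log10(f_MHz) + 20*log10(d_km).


f = 28.19 GHz = 28190.0000 MHz
d = 21424.7 km
FSPL = 32.44 + 20*log10(28190.0000) + 20*log10(21424.7)
FSPL = 32.44 + 89.0019 + 86.6183
FSPL = 208.0602 dB

208.0602 dB


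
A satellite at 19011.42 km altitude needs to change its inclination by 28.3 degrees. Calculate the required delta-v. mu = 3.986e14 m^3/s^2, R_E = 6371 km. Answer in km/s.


r = 25382.4200 km = 2.538242e+07 m
V = sqrt(mu/r) = 3962.7998 m/s
di = 28.3 deg = 0.4939282 rad
dV = 2*V*sin(di/2) = 2*3962.7998*sin(0.2469641)
dV = 1937.5023 m/s = 1.9375 km/s

1.9375 km/s


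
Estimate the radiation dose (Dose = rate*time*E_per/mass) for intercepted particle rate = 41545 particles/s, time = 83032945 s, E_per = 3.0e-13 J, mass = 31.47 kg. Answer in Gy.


Total energy deposited = rate * time * E_per
  = 41545 * 83032945 * 3.0e-13 = 1.0349 J
Dose = E_total / mass = 1.0349 / 31.47
Dose = 0.03288469 Gy

0.0329 Gy


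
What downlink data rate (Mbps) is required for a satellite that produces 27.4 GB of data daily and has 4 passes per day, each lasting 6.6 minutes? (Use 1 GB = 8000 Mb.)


total contact time = 4 * 6.6 * 60 = 1584.0000 s
data = 27.4 GB = 219200.0000 Mb
rate = 219200.0000 / 1584.0000 = 138.3838 Mbps

138.3838 Mbps


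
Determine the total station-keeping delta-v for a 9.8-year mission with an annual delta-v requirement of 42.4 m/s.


dV = rate * years = 42.4 * 9.8
dV = 415.5200 m/s

415.5200 m/s


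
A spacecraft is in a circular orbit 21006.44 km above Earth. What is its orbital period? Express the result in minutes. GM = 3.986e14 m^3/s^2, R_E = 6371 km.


r = 27377.4400 km = 2.737744e+07 m
T = 2*pi*sqrt(r^3/mu) = 2*pi*sqrt(2.0520054e+22 / 3.986e14)
T = 45081.7198 s = 751.3620 min

751.3620 minutes


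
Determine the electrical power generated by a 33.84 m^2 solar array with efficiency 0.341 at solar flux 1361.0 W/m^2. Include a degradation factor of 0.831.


P = area * eta * S * degradation
P = 33.84 * 0.341 * 1361.0 * 0.831
P = 13051.0028 W

13051.0028 W


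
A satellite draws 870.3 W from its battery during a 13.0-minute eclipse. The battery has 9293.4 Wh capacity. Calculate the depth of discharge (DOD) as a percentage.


E_used = P * t / 60 = 870.3 * 13.0 / 60 = 188.5650 Wh
DOD = E_used / E_total * 100 = 188.5650 / 9293.4 * 100
DOD = 2.0290 %

2.0290 %


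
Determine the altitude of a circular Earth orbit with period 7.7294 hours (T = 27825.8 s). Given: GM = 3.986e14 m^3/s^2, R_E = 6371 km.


T = 27825.8 s
r = (mu*T^2/(4*pi^2))^(1/3) = (3.986e14 * 27825.8^2 / (4*pi^2))^(1/3)
r = 1.9846821e+07 m = 19846.8213 km
alt = r - R_E = 19846.8213 - 6371 = 13475.8213 km

13475.8213 km


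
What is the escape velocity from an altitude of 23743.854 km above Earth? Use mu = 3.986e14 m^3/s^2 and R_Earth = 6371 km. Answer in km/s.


r = 6371.0 + 23743.854 = 30114.8540 km = 3.0114854e+07 m
v_esc = sqrt(2*mu/r) = sqrt(2*3.986e14 / 3.0114854e+07)
v_esc = 5145.0934 m/s = 5.1451 km/s

5.1451 km/s


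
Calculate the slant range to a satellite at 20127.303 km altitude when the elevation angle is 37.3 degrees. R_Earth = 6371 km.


h = 20127.303 km, el = 37.3 deg
d = -R_E*sin(el) + sqrt((R_E*sin(el))^2 + 2*R_E*h + h^2)
d = -6371.0000*sin(0.6510078) + sqrt((6371.0000*0.6059884)^2 + 2*6371.0000*20127.303 + 20127.303^2)
d = 22148.3968 km

22148.3968 km


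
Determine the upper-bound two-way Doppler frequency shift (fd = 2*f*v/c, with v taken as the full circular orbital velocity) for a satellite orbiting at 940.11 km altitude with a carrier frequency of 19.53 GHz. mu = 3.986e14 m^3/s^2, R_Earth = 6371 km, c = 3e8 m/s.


r = 7.31111e+06 m
v = sqrt(mu/r) = 7383.7501 m/s (worst-case radial velocity)
f = 19.53 GHz = 1.953e+10 Hz
fd = 2*f*v/c = 2*1.953e+10*7383.7501/3.0e+08
fd = 961364.2594 Hz

961364.2594 Hz


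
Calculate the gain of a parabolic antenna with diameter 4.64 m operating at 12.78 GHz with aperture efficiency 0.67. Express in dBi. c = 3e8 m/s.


lambda = c/f = 3e8 / 1.278e+10 = 0.02347418 m
G = eta*(pi*D/lambda)^2 = 0.67*(pi*4.64/0.02347418)^2
G = 258362.6363 (linear)
G = 10*log10(258362.6363) = 54.1223 dBi

54.1223 dBi


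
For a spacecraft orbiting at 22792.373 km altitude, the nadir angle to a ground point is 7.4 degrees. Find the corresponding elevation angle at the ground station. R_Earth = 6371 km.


r = R_E + alt = 29163.3730 km
Law of sines in the satellite / Earth-center / ground-point triangle:
  sin(nadir)/R_E = sin(90 + el)/r  =>  cos(el) = (r/R_E)*sin(nadir)
cos(el) = (29163.3730 / 6371.0000) * sin(7.4 deg) = 0.5895643
el = arccos(0.5895643) = 53.8739 deg
(Earth-central angle = 90 - nadir - el = 28.7261 deg)

53.8739 degrees


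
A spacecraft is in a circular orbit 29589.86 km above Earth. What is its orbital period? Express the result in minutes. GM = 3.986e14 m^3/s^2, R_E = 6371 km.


r = 35960.8600 km = 3.596086e+07 m
T = 2*pi*sqrt(r^3/mu) = 2*pi*sqrt(4.6503989e+22 / 3.986e14)
T = 67866.6364 s = 1131.1106 min

1131.1106 minutes


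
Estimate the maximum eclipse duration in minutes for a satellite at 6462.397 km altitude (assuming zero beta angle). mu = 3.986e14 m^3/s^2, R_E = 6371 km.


r = 12833.3970 km
T = 241.1418 min
Eclipse fraction = arcsin(R_E/r)/pi = arcsin(6371.0000/12833.3970)/pi
= arcsin(0.4964391)/pi = 0.1653594
Eclipse duration = 0.1653594 * 241.1418 = 39.8751 min

39.8751 minutes


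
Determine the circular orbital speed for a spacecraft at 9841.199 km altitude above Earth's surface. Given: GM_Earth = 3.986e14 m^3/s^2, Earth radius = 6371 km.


r = R_E + alt = 6371.0 + 9841.199 = 16212.1990 km = 1.6212199e+07 m
v = sqrt(mu/r) = sqrt(3.986e14 / 1.6212199e+07) = 4958.4699 m/s = 4.9585 km/s

4.9585 km/s


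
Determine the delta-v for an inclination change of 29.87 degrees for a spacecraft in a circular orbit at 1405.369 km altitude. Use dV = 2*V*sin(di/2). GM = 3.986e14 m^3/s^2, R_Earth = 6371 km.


r = 7776.3690 km = 7.776369e+06 m
V = sqrt(mu/r) = 7159.4592 m/s
di = 29.87 deg = 0.5213298 rad
dV = 2*V*sin(di/2) = 2*7159.4592*sin(0.2606649)
dV = 3690.3156 m/s = 3.6903 km/s

3.6903 km/s


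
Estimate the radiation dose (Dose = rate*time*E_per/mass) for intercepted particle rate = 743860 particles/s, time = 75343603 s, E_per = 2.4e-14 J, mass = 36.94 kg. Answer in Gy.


Total energy deposited = rate * time * E_per
  = 743860 * 75343603 * 2.4e-14 = 1.3451 J
Dose = E_total / mass = 1.3451 / 36.94
Dose = 0.03641262 Gy

0.0364 Gy


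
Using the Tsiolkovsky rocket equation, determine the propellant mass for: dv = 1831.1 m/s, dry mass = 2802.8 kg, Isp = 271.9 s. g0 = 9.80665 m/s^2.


ve = Isp * g0 = 271.9 * 9.80665 = 2666.428135 m/s
mass ratio = exp(dv/ve) = exp(1831.1/2666.428135) = 1.98719466
m_prop = m_dry * (mr - 1) = 2802.8 * (1.98719466 - 1)
m_prop = 2766.9092 kg

2766.9092 kg


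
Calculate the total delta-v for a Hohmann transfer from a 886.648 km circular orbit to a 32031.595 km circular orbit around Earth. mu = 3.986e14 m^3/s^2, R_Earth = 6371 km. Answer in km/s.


r1 = 7257.6480 km = 7.257648e+06 m
r2 = 38402.5950 km = 3.8402595e+07 m
dv1 = sqrt(mu/r1)*(sqrt(2*r2/(r1+r2)) - 1) = 2200.7305 m/s
dv2 = sqrt(mu/r2)*(1 - sqrt(2*r1/(r1+r2))) = 1405.2376 m/s
total dv = |dv1| + |dv2| = 2200.7305 + 1405.2376 = 3605.9682 m/s = 3.6060 km/s

3.6060 km/s


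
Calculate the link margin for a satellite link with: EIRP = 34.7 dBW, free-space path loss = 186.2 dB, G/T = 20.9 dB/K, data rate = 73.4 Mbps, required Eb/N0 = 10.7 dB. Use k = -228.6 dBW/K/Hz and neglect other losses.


C/N0 = EIRP - FSPL + G/T - k = 34.7 - 186.2 + 20.9 - (-228.6)
C/N0 = 98.0000 dB-Hz
R_b = 73.4 Mbps = 7.34e+07 bps -> 10*log10(R_b) = 78.6570 dB-Hz
Eb/N0 = C/N0 - 10*log10(R_b) = 98.0000 - 78.6570 = 19.3430 dB
Margin = Eb/N0 - Eb/N0_req = 19.3430 - 10.7 = 8.6430 dB (link closes)

8.6430 dB


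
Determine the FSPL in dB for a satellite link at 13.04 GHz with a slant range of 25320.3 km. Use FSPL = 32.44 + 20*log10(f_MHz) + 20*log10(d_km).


f = 13.04 GHz = 13040.0000 MHz
d = 25320.3 km
FSPL = 32.44 + 20*log10(13040.0000) + 20*log10(25320.3)
FSPL = 32.44 + 82.3056 + 88.0694
FSPL = 202.8149 dB

202.8149 dB


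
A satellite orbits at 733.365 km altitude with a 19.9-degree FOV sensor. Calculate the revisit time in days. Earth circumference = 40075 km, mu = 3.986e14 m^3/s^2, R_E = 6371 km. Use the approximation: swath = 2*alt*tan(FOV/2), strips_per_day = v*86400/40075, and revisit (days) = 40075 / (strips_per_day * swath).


swath = 2*733.365*tan(0.1736603) = 257.3045 km
v = sqrt(mu/r) = 7490.4173 m/s = 7.4904 km/s
strips/day = v*86400/40075 = 7.4904*86400/40075 = 16.1490
coverage/day = strips * swath = 16.1490 * 257.3045 = 4155.2163 km
revisit = 40075 / 4155.2163 = 9.6445 days

9.6445 days


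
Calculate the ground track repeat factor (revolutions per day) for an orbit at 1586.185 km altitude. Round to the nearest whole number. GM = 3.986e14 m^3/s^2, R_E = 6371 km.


r = 7.957185e+06 m
T = 2*pi*sqrt(r^3/mu) = 7063.9953 s = 117.7333 min
revs/day = 1440 / 117.7333 = 12.2310
Rounded: 12 revolutions per day

12 revolutions per day


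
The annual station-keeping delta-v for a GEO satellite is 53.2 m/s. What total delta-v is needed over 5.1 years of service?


dV = rate * years = 53.2 * 5.1
dV = 271.3200 m/s

271.3200 m/s


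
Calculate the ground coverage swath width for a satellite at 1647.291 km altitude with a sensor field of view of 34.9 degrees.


FOV = 34.9 deg = 0.6091199 rad
swath = 2 * alt * tan(FOV/2) = 2 * 1647.291 * tan(0.30456)
swath = 2 * 1647.291 * 0.3143396
swath = 1035.6177 km

1035.6177 km


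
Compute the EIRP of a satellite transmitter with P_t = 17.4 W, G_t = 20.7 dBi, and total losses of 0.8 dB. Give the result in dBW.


Pt = 17.4 W = 12.4055 dBW
EIRP = Pt_dBW + Gt - losses = 12.4055 + 20.7 - 0.8 = 32.3055 dBW

32.3055 dBW


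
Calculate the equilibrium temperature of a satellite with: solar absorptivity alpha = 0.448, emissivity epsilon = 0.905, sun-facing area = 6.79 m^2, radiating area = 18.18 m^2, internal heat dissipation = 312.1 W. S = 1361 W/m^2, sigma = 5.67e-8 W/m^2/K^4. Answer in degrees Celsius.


Numerator = alpha*S*A_sun + Q_int = 0.448*1361*6.79 + 312.1 = 4452.1531 W
Denominator = eps*sigma*A_rad = 0.905*5.67e-8*18.18 = 9.3287943e-07 W/K^4
T^4 = 4.772485e+09 K^4
T = 262.8368 K = -10.3132 C

-10.3132 degrees Celsius


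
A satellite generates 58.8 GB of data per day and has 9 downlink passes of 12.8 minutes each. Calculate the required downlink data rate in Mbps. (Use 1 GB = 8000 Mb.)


total contact time = 9 * 12.8 * 60 = 6912.0000 s
data = 58.8 GB = 470400.0000 Mb
rate = 470400.0000 / 6912.0000 = 68.0556 Mbps

68.0556 Mbps


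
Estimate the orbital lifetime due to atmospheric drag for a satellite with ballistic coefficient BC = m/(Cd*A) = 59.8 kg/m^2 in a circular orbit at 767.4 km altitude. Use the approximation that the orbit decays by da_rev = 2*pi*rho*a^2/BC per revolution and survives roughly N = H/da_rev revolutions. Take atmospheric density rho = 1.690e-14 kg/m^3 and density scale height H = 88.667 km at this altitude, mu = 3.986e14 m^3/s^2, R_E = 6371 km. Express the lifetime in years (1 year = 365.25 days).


a = R_E + alt = 7138.4000 km = 7.1384e+06 m
da_rev = 2*pi*rho*a^2/BC = 2*pi*1.690e-14*(7.1384e+06)^2/59.8 = 0.0904830328 m per revolution
N = H/da_rev = 88667.0000 m / 0.0904830328 m = 979929.5760 revolutions
P = 2*pi*sqrt(a^3/mu) = 6002.2287 s
lifetime = N*P = 979929.5760 * 6002.2287 = 5.8817615e+09 s = 68075.9427 days
years = 68075.9427 / 365.25 = 186.3818 years

186.3818 years


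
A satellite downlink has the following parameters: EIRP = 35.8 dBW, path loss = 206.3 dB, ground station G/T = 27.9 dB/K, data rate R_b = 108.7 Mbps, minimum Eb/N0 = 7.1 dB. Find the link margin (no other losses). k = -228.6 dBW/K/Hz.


C/N0 = EIRP - FSPL + G/T - k = 35.8 - 206.3 + 27.9 - (-228.6)
C/N0 = 86.0000 dB-Hz
R_b = 108.7 Mbps = 1.087e+08 bps -> 10*log10(R_b) = 80.3623 dB-Hz
Eb/N0 = C/N0 - 10*log10(R_b) = 86.0000 - 80.3623 = 5.6377 dB
Margin = Eb/N0 - Eb/N0_req = 5.6377 - 7.1 = -1.4623 dB (negative margin: link does not close)

-1.4623 dB


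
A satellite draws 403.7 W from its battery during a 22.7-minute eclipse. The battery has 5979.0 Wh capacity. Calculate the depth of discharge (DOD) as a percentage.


E_used = P * t / 60 = 403.7 * 22.7 / 60 = 152.7332 Wh
DOD = E_used / E_total * 100 = 152.7332 / 5979.0 * 100
DOD = 2.5545 %

2.5545 %


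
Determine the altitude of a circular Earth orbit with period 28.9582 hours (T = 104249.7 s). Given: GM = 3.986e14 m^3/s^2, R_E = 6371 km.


T = 104249.7 s
r = (mu*T^2/(4*pi^2))^(1/3) = (3.986e14 * 104249.7^2 / (4*pi^2))^(1/3)
r = 4.787503e+07 m = 47875.0303 km
alt = r - R_E = 47875.0303 - 6371 = 41504.0303 km

41504.0303 km


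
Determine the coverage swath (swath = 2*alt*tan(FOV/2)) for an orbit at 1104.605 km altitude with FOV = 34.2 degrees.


FOV = 34.2 deg = 0.5969026 rad
swath = 2 * alt * tan(FOV/2) = 2 * 1104.605 * tan(0.2984513)
swath = 2 * 1104.605 * 0.3076402
swath = 679.6417 km

679.6417 km


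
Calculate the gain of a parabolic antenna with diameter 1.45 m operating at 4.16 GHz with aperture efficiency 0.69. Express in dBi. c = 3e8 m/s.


lambda = c/f = 3e8 / 4.16e+09 = 0.07211538 m
G = eta*(pi*D/lambda)^2 = 0.69*(pi*1.45/0.07211538)^2
G = 2753.1444 (linear)
G = 10*log10(2753.1444) = 34.3983 dBi

34.3983 dBi


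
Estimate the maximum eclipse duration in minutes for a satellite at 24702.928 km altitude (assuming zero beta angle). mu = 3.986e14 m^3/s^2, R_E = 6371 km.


r = 31073.9280 km
T = 908.5612 min
Eclipse fraction = arcsin(R_E/r)/pi = arcsin(6371.0000/31073.9280)/pi
= arcsin(0.2050272)/pi = 0.06572828
Eclipse duration = 0.06572828 * 908.5612 = 59.7182 min

59.7182 minutes


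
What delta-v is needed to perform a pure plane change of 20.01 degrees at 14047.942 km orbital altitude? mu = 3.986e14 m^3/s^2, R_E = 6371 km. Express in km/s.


r = 20418.9420 km = 2.0418942e+07 m
V = sqrt(mu/r) = 4418.2677 m/s
di = 20.01 deg = 0.3492404 rad
dV = 2*V*sin(di/2) = 2*4418.2677*sin(0.1746202)
dV = 1535.2077 m/s = 1.5352 km/s

1.5352 km/s


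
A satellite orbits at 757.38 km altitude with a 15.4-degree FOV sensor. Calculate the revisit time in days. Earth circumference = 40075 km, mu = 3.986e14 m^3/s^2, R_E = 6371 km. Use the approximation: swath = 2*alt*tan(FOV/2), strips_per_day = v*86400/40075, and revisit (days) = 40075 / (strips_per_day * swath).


swath = 2*757.38*tan(0.1343904) = 204.8036 km
v = sqrt(mu/r) = 7477.7893 m/s = 7.4778 km/s
strips/day = v*86400/40075 = 7.4778*86400/40075 = 16.1218
coverage/day = strips * swath = 16.1218 * 204.8036 = 3301.8018 km
revisit = 40075 / 3301.8018 = 12.1373 days

12.1373 days


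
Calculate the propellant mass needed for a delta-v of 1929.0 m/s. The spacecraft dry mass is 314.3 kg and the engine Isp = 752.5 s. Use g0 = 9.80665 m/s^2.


ve = Isp * g0 = 752.5 * 9.80665 = 7379.504125 m/s
mass ratio = exp(dv/ve) = exp(1929.0/7379.504125) = 1.29874664
m_prop = m_dry * (mr - 1) = 314.3 * (1.29874664 - 1)
m_prop = 93.8961 kg

93.8961 kg


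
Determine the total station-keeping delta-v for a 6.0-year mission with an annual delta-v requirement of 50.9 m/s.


dV = rate * years = 50.9 * 6.0
dV = 305.4000 m/s

305.4000 m/s


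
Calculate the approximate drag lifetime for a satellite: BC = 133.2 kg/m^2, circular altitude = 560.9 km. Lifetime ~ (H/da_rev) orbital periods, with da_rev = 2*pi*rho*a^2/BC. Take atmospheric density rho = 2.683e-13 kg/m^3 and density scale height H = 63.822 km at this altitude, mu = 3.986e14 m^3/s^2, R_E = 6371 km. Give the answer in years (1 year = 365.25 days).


a = R_E + alt = 6931.9000 km = 6.9319e+06 m
da_rev = 2*pi*rho*a^2/BC = 2*pi*2.683e-13*(6.9319e+06)^2/133.2 = 0.608136253 m per revolution
N = H/da_rev = 63822.0000 m / 0.608136253 m = 104946.8761 revolutions
P = 2*pi*sqrt(a^3/mu) = 5743.6723 s
lifetime = N*P = 104946.8761 * 5743.6723 = 6.0278047e+08 s = 6976.6258 days
years = 6976.6258 / 365.25 = 19.1010 years

19.1010 years


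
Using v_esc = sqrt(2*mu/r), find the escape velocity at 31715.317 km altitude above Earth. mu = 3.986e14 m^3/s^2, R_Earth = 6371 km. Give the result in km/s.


r = 6371.0 + 31715.317 = 38086.3170 km = 3.8086317e+07 m
v_esc = sqrt(2*mu/r) = sqrt(2*3.986e14 / 3.8086317e+07)
v_esc = 4575.0849 m/s = 4.5751 km/s

4.5751 km/s


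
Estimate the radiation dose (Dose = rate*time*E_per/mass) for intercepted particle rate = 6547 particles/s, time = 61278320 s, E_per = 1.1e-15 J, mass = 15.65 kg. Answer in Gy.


Total energy deposited = rate * time * E_per
  = 6547 * 61278320 * 1.1e-15 = 4.4130808e-04 J
Dose = E_total / mass = 4.4130808e-04 / 15.65
Dose = 2.8198599e-05 Gy

2.8199e-05 Gy


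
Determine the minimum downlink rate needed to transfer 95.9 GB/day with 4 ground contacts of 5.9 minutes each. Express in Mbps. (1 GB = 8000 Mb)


total contact time = 4 * 5.9 * 60 = 1416.0000 s
data = 95.9 GB = 767200.0000 Mb
rate = 767200.0000 / 1416.0000 = 541.8079 Mbps

541.8079 Mbps


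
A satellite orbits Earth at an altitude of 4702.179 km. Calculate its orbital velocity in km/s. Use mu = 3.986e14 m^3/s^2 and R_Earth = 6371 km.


r = R_E + alt = 6371.0 + 4702.179 = 11073.1790 km = 1.1073179e+07 m
v = sqrt(mu/r) = sqrt(3.986e14 / 1.1073179e+07) = 5999.7408 m/s = 5.9997 km/s

5.9997 km/s


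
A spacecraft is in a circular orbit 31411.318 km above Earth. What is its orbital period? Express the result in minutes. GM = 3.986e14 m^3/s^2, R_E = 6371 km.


r = 37782.3180 km = 3.7782318e+07 m
T = 2*pi*sqrt(r^3/mu) = 2*pi*sqrt(5.3934393e+22 / 3.986e14)
T = 73087.6704 s = 1218.1278 min

1218.1278 minutes


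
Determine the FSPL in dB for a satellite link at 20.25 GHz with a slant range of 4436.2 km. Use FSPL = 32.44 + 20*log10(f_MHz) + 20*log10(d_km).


f = 20.25 GHz = 20250.0000 MHz
d = 4436.2 km
FSPL = 32.44 + 20*log10(20250.0000) + 20*log10(4436.2)
FSPL = 32.44 + 86.1285 + 72.9402
FSPL = 191.5087 dB

191.5087 dB


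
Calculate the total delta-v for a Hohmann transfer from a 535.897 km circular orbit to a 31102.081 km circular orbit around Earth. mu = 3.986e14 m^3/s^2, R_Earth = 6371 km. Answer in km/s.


r1 = 6906.8970 km = 6.906897e+06 m
r2 = 37473.0810 km = 3.7473081e+07 m
dv1 = sqrt(mu/r1)*(sqrt(2*r2/(r1+r2)) - 1) = 2275.3339 m/s
dv2 = sqrt(mu/r2)*(1 - sqrt(2*r1/(r1+r2))) = 1441.8536 m/s
total dv = |dv1| + |dv2| = 2275.3339 + 1441.8536 = 3717.1874 m/s = 3.7172 km/s

3.7172 km/s


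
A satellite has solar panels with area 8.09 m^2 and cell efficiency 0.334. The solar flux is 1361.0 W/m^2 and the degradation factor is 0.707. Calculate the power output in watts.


P = area * eta * S * degradation
P = 8.09 * 0.334 * 1361.0 * 0.707
P = 2599.9951 W

2599.9951 W


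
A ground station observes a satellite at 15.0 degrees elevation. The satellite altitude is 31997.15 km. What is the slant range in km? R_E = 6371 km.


h = 31997.15 km, el = 15.0 deg
d = -R_E*sin(el) + sqrt((R_E*sin(el))^2 + 2*R_E*h + h^2)
d = -6371.0000*sin(0.2617994) + sqrt((6371.0000*0.258819)^2 + 2*6371.0000*31997.15 + 31997.15^2)
d = 36222.4816 km

36222.4816 km


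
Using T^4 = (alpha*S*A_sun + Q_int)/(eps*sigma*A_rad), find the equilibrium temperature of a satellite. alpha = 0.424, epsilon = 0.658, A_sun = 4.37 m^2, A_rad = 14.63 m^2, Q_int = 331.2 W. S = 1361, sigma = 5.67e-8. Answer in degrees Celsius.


Numerator = alpha*S*A_sun + Q_int = 0.424*1361*4.37 + 331.2 = 2852.9697 W
Denominator = eps*sigma*A_rad = 0.658*5.67e-8*14.63 = 5.4582482e-07 W/K^4
T^4 = 5.2268962e+09 K^4
T = 268.8815 K = -4.2685 C

-4.2685 degrees Celsius


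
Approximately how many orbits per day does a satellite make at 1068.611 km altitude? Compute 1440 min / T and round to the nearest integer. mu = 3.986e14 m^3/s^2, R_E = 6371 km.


r = 7.439611e+06 m
T = 2*pi*sqrt(r^3/mu) = 6386.1125 s = 106.4352 min
revs/day = 1440 / 106.4352 = 13.5294
Rounded: 14 revolutions per day

14 revolutions per day


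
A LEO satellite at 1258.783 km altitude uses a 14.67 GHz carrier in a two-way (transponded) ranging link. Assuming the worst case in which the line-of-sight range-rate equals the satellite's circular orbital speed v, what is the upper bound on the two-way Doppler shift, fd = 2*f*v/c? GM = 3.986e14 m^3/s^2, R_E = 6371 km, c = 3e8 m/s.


r = 7.629783e+06 m
v = sqrt(mu/r) = 7227.9070 m/s (worst-case radial velocity)
f = 14.67 GHz = 1.467e+10 Hz
fd = 2*f*v/c = 2*1.467e+10*7227.9070/3.0e+08
fd = 706889.3015 Hz

706889.3015 Hz


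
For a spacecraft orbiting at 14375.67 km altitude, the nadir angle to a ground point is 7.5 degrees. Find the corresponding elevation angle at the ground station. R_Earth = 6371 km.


r = R_E + alt = 20746.6700 km
Law of sines in the satellite / Earth-center / ground-point triangle:
  sin(nadir)/R_E = sin(90 + el)/r  =>  cos(el) = (r/R_E)*sin(nadir)
cos(el) = (20746.6700 / 6371.0000) * sin(7.5 deg) = 0.4250485
el = arccos(0.4250485) = 64.8463 deg
(Earth-central angle = 90 - nadir - el = 17.6537 deg)

64.8463 degrees


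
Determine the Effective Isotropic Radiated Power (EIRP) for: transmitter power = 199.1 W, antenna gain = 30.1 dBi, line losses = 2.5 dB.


Pt = 199.1 W = 22.9907 dBW
EIRP = Pt_dBW + Gt - losses = 22.9907 + 30.1 - 2.5 = 50.5907 dBW

50.5907 dBW


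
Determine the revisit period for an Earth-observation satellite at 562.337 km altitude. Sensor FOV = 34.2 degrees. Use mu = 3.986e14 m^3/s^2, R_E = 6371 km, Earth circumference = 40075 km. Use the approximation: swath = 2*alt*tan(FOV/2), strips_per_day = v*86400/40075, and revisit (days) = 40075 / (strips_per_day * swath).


swath = 2*562.337*tan(0.2984513) = 345.9949 km
v = sqrt(mu/r) = 7582.2394 m/s = 7.5822 km/s
strips/day = v*86400/40075 = 7.5822*86400/40075 = 16.3470
coverage/day = strips * swath = 16.3470 * 345.9949 = 5655.9740 km
revisit = 40075 / 5655.9740 = 7.0854 days

7.0854 days


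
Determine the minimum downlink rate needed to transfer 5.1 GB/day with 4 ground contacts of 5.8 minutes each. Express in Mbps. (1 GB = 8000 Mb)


total contact time = 4 * 5.8 * 60 = 1392.0000 s
data = 5.1 GB = 40800.0000 Mb
rate = 40800.0000 / 1392.0000 = 29.3103 Mbps

29.3103 Mbps


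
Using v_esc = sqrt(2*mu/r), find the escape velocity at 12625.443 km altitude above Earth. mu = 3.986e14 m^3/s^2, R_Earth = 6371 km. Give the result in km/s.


r = 6371.0 + 12625.443 = 18996.4430 km = 1.8996443e+07 m
v_esc = sqrt(2*mu/r) = sqrt(2*3.986e14 / 1.8996443e+07)
v_esc = 6478.0978 m/s = 6.4781 km/s

6.4781 km/s


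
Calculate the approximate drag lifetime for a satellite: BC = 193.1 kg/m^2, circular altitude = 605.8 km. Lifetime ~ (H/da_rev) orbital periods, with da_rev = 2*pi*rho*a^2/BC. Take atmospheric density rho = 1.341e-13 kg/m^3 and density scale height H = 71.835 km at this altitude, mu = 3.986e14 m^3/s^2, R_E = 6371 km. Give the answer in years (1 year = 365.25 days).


a = R_E + alt = 6976.8000 km = 6.9768e+06 m
da_rev = 2*pi*rho*a^2/BC = 2*pi*1.341e-13*(6.9768e+06)^2/193.1 = 0.212392374 m per revolution
N = H/da_rev = 71835.0000 m / 0.212392374 m = 338218.3579 revolutions
P = 2*pi*sqrt(a^3/mu) = 5799.5678 s
lifetime = N*P = 338218.3579 * 5799.5678 = 1.9615203e+09 s = 22702.7813 days
years = 22702.7813 / 365.25 = 62.1568 years

62.1568 years


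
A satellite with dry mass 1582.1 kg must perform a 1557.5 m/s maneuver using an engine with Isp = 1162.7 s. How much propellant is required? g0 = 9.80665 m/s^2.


ve = Isp * g0 = 1162.7 * 9.80665 = 11402.191955 m/s
mass ratio = exp(dv/ve) = exp(1557.5/11402.191955) = 1.14636555
m_prop = m_dry * (mr - 1) = 1582.1 * (1.14636555 - 1)
m_prop = 231.5649 kg

231.5649 kg


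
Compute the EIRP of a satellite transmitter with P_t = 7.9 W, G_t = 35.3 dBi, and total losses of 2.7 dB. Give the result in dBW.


Pt = 7.9 W = 8.9763 dBW
EIRP = Pt_dBW + Gt - losses = 8.9763 + 35.3 - 2.7 = 41.5763 dBW

41.5763 dBW


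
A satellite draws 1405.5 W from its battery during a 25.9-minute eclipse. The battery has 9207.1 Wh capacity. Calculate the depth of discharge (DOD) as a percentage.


E_used = P * t / 60 = 1405.5 * 25.9 / 60 = 606.7075 Wh
DOD = E_used / E_total * 100 = 606.7075 / 9207.1 * 100
DOD = 6.5896 %

6.5896 %


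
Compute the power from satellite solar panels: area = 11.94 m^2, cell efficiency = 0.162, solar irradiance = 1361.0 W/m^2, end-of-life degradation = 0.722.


P = area * eta * S * degradation
P = 11.94 * 0.162 * 1361.0 * 0.722
P = 1900.7048 W

1900.7048 W


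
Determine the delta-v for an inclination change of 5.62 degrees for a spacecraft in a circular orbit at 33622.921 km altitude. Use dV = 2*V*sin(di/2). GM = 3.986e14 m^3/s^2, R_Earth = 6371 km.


r = 39993.9210 km = 3.9993921e+07 m
V = sqrt(mu/r) = 3156.9787 m/s
di = 5.62 deg = 0.0980875 rad
dV = 2*V*sin(di/2) = 2*3156.9787*sin(0.04904375)
dV = 309.5360 m/s = 0.309536 km/s

0.3095 km/s


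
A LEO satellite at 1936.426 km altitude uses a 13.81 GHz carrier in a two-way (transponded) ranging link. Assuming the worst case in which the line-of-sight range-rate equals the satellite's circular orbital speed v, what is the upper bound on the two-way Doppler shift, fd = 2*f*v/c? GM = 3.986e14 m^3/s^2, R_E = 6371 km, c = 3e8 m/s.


r = 8.307426e+06 m
v = sqrt(mu/r) = 6926.8440 m/s (worst-case radial velocity)
f = 13.81 GHz = 1.381e+10 Hz
fd = 2*f*v/c = 2*1.381e+10*6926.8440/3.0e+08
fd = 637731.4369 Hz

637731.4369 Hz


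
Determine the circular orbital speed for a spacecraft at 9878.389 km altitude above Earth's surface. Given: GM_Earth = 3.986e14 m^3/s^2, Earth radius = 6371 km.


r = R_E + alt = 6371.0 + 9878.389 = 16249.3890 km = 1.6249389e+07 m
v = sqrt(mu/r) = sqrt(3.986e14 / 1.6249389e+07) = 4952.7925 m/s = 4.9528 km/s

4.9528 km/s


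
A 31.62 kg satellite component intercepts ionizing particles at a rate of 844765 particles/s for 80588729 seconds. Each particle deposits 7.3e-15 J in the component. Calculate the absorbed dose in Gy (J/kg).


Total energy deposited = rate * time * E_per
  = 844765 * 80588729 * 7.3e-15 = 0.4969733 J
Dose = E_total / mass = 0.4969733 / 31.62
Dose = 0.01571706 Gy

0.0157 Gy


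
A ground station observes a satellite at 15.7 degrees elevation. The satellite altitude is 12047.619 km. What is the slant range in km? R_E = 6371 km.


h = 12047.619 km, el = 15.7 deg
d = -R_E*sin(el) + sqrt((R_E*sin(el))^2 + 2*R_E*h + h^2)
d = -6371.0000*sin(0.2740167) + sqrt((6371.0000*0.2706004)^2 + 2*6371.0000*12047.619 + 12047.619^2)
d = 15643.4467 km

15643.4467 km


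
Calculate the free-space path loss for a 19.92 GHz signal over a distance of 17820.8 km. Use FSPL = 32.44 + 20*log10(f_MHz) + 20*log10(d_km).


f = 19.92 GHz = 19920.0000 MHz
d = 17820.8 km
FSPL = 32.44 + 20*log10(19920.0000) + 20*log10(17820.8)
FSPL = 32.44 + 85.9858 + 85.0185
FSPL = 203.4443 dB

203.4443 dB


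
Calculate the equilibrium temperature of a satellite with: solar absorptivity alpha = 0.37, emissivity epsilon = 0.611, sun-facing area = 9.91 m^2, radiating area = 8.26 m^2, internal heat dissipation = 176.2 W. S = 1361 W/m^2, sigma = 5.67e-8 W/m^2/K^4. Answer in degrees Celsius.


Numerator = alpha*S*A_sun + Q_int = 0.37*1361*9.91 + 176.2 = 5166.5787 W
Denominator = eps*sigma*A_rad = 0.611*5.67e-8*8.26 = 2.8615696e-07 W/K^4
T^4 = 1.8055052e+10 K^4
T = 366.5639 K = 93.4139 C

93.4139 degrees Celsius


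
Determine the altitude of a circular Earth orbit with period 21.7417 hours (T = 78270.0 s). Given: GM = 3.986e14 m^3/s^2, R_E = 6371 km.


T = 78270.0 s
r = (mu*T^2/(4*pi^2))^(1/3) = (3.986e14 * 78270.0^2 / (4*pi^2))^(1/3)
r = 3.9547838e+07 m = 39547.8376 km
alt = r - R_E = 39547.8376 - 6371 = 33176.8376 km

33176.8376 km


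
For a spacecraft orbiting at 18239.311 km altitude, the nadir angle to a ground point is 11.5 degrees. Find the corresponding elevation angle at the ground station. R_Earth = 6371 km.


r = R_E + alt = 24610.3110 km
Law of sines in the satellite / Earth-center / ground-point triangle:
  sin(nadir)/R_E = sin(90 + el)/r  =>  cos(el) = (r/R_E)*sin(nadir)
cos(el) = (24610.3110 / 6371.0000) * sin(11.5 deg) = 0.7701314
el = arccos(0.7701314) = 39.6343 deg
(Earth-central angle = 90 - nadir - el = 38.8657 deg)

39.6343 degrees


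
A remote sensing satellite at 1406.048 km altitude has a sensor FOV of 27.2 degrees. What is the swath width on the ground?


FOV = 27.2 deg = 0.4747296 rad
swath = 2 * alt * tan(FOV/2) = 2 * 1406.048 * tan(0.2373648)
swath = 2 * 1406.048 * 0.2419255
swath = 680.3176 km

680.3176 km


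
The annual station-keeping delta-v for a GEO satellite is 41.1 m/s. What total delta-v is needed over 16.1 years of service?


dV = rate * years = 41.1 * 16.1
dV = 661.7100 m/s

661.7100 m/s


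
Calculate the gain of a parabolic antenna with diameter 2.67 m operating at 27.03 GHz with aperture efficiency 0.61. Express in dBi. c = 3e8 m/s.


lambda = c/f = 3e8 / 2.703e+10 = 0.01109878 m
G = eta*(pi*D/lambda)^2 = 0.61*(pi*2.67/0.01109878)^2
G = 348418.8838 (linear)
G = 10*log10(348418.8838) = 55.4210 dBi

55.4210 dBi


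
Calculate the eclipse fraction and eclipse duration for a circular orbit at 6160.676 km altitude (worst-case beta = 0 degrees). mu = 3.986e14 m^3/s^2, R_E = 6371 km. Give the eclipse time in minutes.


r = 12531.6760 km
T = 232.6879 min
Eclipse fraction = arcsin(R_E/r)/pi = arcsin(6371.0000/12531.6760)/pi
= arcsin(0.5083917)/pi = 0.1697598
Eclipse duration = 0.1697598 * 232.6879 = 39.5010 min

39.5010 minutes


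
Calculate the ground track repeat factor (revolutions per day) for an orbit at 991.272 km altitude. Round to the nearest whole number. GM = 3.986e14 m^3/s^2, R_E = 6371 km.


r = 7.362272e+06 m
T = 2*pi*sqrt(r^3/mu) = 6286.7908 s = 104.7798 min
revs/day = 1440 / 104.7798 = 13.7431
Rounded: 14 revolutions per day

14 revolutions per day


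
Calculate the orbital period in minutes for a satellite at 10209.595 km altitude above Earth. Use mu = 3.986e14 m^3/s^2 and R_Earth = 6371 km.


r = 16580.5950 km = 1.6580595e+07 m
T = 2*pi*sqrt(r^3/mu) = 2*pi*sqrt(4.558273e+21 / 3.986e14)
T = 21247.6737 s = 354.1279 min

354.1279 minutes


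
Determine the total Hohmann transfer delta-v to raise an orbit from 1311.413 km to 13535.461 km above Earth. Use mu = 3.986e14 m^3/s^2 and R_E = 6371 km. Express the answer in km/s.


r1 = 7682.4130 km = 7.682413e+06 m
r2 = 19906.4610 km = 1.9906461e+07 m
dv1 = sqrt(mu/r1)*(sqrt(2*r2/(r1+r2)) - 1) = 1449.8570 m/s
dv2 = sqrt(mu/r2)*(1 - sqrt(2*r1/(r1+r2))) = 1135.3792 m/s
total dv = |dv1| + |dv2| = 1449.8570 + 1135.3792 = 2585.2362 m/s = 2.5852 km/s

2.5852 km/s


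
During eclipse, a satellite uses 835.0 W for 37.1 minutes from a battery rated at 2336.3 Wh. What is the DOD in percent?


E_used = P * t / 60 = 835.0 * 37.1 / 60 = 516.3083 Wh
DOD = E_used / E_total * 100 = 516.3083 / 2336.3 * 100
DOD = 22.0994 %

22.0994 %


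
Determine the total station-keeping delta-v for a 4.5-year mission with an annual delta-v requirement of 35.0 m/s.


dV = rate * years = 35.0 * 4.5
dV = 157.5000 m/s

157.5000 m/s


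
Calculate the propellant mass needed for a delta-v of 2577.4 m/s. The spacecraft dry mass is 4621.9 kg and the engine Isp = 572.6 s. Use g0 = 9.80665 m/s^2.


ve = Isp * g0 = 572.6 * 9.80665 = 5615.287790 m/s
mass ratio = exp(dv/ve) = exp(2577.4/5615.287790) = 1.58248588
m_prop = m_dry * (mr - 1) = 4621.9 * (1.58248588 - 1)
m_prop = 2692.1915 kg

2692.1915 kg


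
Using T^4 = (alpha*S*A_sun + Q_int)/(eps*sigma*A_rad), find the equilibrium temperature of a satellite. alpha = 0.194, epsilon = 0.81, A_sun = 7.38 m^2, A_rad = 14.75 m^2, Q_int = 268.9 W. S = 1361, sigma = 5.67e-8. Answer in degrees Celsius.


Numerator = alpha*S*A_sun + Q_int = 0.194*1361*7.38 + 268.9 = 2217.4709 W
Denominator = eps*sigma*A_rad = 0.81*5.67e-8*14.75 = 6.7742325e-07 W/K^4
T^4 = 3.2733906e+09 K^4
T = 239.1935 K = -33.9565 C

-33.9565 degrees Celsius


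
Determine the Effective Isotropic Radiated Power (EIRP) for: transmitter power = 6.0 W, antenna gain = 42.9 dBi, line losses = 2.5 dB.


Pt = 6.0 W = 7.7815 dBW
EIRP = Pt_dBW + Gt - losses = 7.7815 + 42.9 - 2.5 = 48.1815 dBW

48.1815 dBW
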